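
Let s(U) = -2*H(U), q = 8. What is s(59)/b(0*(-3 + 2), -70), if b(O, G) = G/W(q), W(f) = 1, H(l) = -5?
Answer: -⅐ ≈ -0.14286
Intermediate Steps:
b(O, G) = G (b(O, G) = G/1 = G*1 = G)
s(U) = 10 (s(U) = -2*(-5) = 10)
s(59)/b(0*(-3 + 2), -70) = 10/(-70) = 10*(-1/70) = -⅐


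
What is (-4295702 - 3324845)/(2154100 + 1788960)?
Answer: -692777/358460 ≈ -1.9326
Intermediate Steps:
(-4295702 - 3324845)/(2154100 + 1788960) = -7620547/3943060 = -7620547*1/3943060 = -692777/358460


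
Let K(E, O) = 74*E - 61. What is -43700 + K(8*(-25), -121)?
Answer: -58561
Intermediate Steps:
K(E, O) = -61 + 74*E
-43700 + K(8*(-25), -121) = -43700 + (-61 + 74*(8*(-25))) = -43700 + (-61 + 74*(-200)) = -43700 + (-61 - 14800) = -43700 - 14861 = -58561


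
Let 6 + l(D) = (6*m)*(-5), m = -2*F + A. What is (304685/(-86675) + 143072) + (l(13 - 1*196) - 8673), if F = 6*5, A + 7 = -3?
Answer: 2366045218/17335 ≈ 1.3649e+5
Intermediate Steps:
A = -10 (A = -7 - 3 = -10)
F = 30
m = -70 (m = -2*30 - 10 = -60 - 10 = -70)
l(D) = 2094 (l(D) = -6 + (6*(-70))*(-5) = -6 - 420*(-5) = -6 + 2100 = 2094)
(304685/(-86675) + 143072) + (l(13 - 1*196) - 8673) = (304685/(-86675) + 143072) + (2094 - 8673) = (304685*(-1/86675) + 143072) - 6579 = (-60937/17335 + 143072) - 6579 = 2480092183/17335 - 6579 = 2366045218/17335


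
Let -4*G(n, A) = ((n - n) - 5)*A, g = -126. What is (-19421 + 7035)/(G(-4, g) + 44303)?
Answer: -24772/88291 ≈ -0.28057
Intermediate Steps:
G(n, A) = 5*A/4 (G(n, A) = -((n - n) - 5)*A/4 = -(0 - 5)*A/4 = -(-5)*A/4 = 5*A/4)
(-19421 + 7035)/(G(-4, g) + 44303) = (-19421 + 7035)/((5/4)*(-126) + 44303) = -12386/(-315/2 + 44303) = -12386/88291/2 = -12386*2/88291 = -24772/88291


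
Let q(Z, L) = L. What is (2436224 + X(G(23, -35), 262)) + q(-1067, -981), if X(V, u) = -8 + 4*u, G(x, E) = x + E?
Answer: 2436283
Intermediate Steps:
G(x, E) = E + x
(2436224 + X(G(23, -35), 262)) + q(-1067, -981) = (2436224 + (-8 + 4*262)) - 981 = (2436224 + (-8 + 1048)) - 981 = (2436224 + 1040) - 981 = 2437264 - 981 = 2436283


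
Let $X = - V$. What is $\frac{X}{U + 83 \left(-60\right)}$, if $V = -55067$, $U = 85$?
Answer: $- \frac{55067}{4895} \approx -11.25$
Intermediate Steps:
$X = 55067$ ($X = \left(-1\right) \left(-55067\right) = 55067$)
$\frac{X}{U + 83 \left(-60\right)} = \frac{55067}{85 + 83 \left(-60\right)} = \frac{55067}{85 - 4980} = \frac{55067}{-4895} = 55067 \left(- \frac{1}{4895}\right) = - \frac{55067}{4895}$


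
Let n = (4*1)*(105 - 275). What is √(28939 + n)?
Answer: √28259 ≈ 168.10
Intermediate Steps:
n = -680 (n = 4*(-170) = -680)
√(28939 + n) = √(28939 - 680) = √28259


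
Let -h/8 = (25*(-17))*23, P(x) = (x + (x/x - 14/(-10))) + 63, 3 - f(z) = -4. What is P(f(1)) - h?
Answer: -390638/5 ≈ -78128.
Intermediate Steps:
f(z) = 7 (f(z) = 3 - 1*(-4) = 3 + 4 = 7)
P(x) = 327/5 + x (P(x) = (x + (1 - 14*(-⅒))) + 63 = (x + (1 + 7/5)) + 63 = (x + 12/5) + 63 = (12/5 + x) + 63 = 327/5 + x)
h = 78200 (h = -8*25*(-17)*23 = -(-3400)*23 = -8*(-9775) = 78200)
P(f(1)) - h = (327/5 + 7) - 1*78200 = 362/5 - 78200 = -390638/5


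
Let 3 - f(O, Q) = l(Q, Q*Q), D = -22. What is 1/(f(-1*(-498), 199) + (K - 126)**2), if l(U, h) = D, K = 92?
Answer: 1/1181 ≈ 0.00084674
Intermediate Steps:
l(U, h) = -22
f(O, Q) = 25 (f(O, Q) = 3 - 1*(-22) = 3 + 22 = 25)
1/(f(-1*(-498), 199) + (K - 126)**2) = 1/(25 + (92 - 126)**2) = 1/(25 + (-34)**2) = 1/(25 + 1156) = 1/1181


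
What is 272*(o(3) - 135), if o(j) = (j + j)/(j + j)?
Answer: -36448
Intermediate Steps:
o(j) = 1 (o(j) = (2*j)/((2*j)) = (2*j)*(1/(2*j)) = 1)
272*(o(3) - 135) = 272*(1 - 135) = 272*(-134) = -36448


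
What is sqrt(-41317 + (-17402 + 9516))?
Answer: 3*I*sqrt(5467) ≈ 221.82*I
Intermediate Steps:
sqrt(-41317 + (-17402 + 9516)) = sqrt(-41317 - 7886) = sqrt(-49203) = 3*I*sqrt(5467)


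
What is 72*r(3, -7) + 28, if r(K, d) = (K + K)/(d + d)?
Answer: -20/7 ≈ -2.8571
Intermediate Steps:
r(K, d) = K/d (r(K, d) = (2*K)/((2*d)) = (2*K)*(1/(2*d)) = K/d)
72*r(3, -7) + 28 = 72*(3/(-7)) + 28 = 72*(3*(-⅐)) + 28 = 72*(-3/7) + 28 = -216/7 + 28 = -20/7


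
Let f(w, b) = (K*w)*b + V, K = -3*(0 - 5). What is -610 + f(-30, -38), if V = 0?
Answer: 16490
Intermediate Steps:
K = 15 (K = -3*(-5) = 15)
f(w, b) = 15*b*w (f(w, b) = (15*w)*b + 0 = 15*b*w + 0 = 15*b*w)
-610 + f(-30, -38) = -610 + 15*(-38)*(-30) = -610 + 17100 = 16490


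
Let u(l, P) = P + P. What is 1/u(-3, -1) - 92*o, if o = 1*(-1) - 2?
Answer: 551/2 ≈ 275.50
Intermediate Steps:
u(l, P) = 2*P
o = -3 (o = -1 - 2 = -3)
1/u(-3, -1) - 92*o = 1/(2*(-1)) - 92*(-3) = 1/(-2) + 276 = -½ + 276 = 551/2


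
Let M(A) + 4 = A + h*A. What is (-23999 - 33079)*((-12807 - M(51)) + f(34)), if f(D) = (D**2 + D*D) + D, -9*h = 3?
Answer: 598805298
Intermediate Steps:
h = -1/3 (h = -1/9*3 = -1/3 ≈ -0.33333)
M(A) = -4 + 2*A/3 (M(A) = -4 + (A - A/3) = -4 + 2*A/3)
f(D) = D + 2*D**2 (f(D) = (D**2 + D**2) + D = 2*D**2 + D = D + 2*D**2)
(-23999 - 33079)*((-12807 - M(51)) + f(34)) = (-23999 - 33079)*((-12807 - (-4 + (2/3)*51)) + 34*(1 + 2*34)) = -57078*((-12807 - (-4 + 34)) + 34*(1 + 68)) = -57078*((-12807 - 1*30) + 34*69) = -57078*((-12807 - 30) + 2346) = -57078*(-12837 + 2346) = -57078*(-10491) = 598805298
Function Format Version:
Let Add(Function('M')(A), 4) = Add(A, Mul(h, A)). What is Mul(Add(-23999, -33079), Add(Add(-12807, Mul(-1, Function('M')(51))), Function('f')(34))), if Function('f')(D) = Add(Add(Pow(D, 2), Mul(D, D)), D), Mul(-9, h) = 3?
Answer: 598805298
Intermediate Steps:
h = Rational(-1, 3) (h = Mul(Rational(-1, 9), 3) = Rational(-1, 3) ≈ -0.33333)
Function('M')(A) = Add(-4, Mul(Rational(2, 3), A)) (Function('M')(A) = Add(-4, Add(A, Mul(Rational(-1, 3), A))) = Add(-4, Mul(Rational(2, 3), A)))
Function('f')(D) = Add(D, Mul(2, Pow(D, 2))) (Function('f')(D) = Add(Add(Pow(D, 2), Pow(D, 2)), D) = Add(Mul(2, Pow(D, 2)), D) = Add(D, Mul(2, Pow(D, 2))))
Mul(Add(-23999, -33079), Add(Add(-12807, Mul(-1, Function('M')(51))), Function('f')(34))) = Mul(Add(-23999, -33079), Add(Add(-12807, Mul(-1, Add(-4, Mul(Rational(2, 3), 51)))), Mul(34, Add(1, Mul(2, 34))))) = Mul(-57078, Add(Add(-12807, Mul(-1, Add(-4, 34))), Mul(34, Add(1, 68)))) = Mul(-57078, Add(Add(-12807, Mul(-1, 30)), Mul(34, 69))) = Mul(-57078, Add(Add(-12807, -30), 2346)) = Mul(-57078, Add(-12837, 2346)) = Mul(-57078, -10491) = 598805298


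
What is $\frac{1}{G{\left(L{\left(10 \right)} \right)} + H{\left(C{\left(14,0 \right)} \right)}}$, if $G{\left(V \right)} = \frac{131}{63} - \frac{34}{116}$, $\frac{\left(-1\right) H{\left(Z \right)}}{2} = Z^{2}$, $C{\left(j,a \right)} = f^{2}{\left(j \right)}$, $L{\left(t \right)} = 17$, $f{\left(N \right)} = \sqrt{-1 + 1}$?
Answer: $\frac{3654}{6527} \approx 0.55983$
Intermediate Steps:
$f{\left(N \right)} = 0$ ($f{\left(N \right)} = \sqrt{0} = 0$)
$C{\left(j,a \right)} = 0$ ($C{\left(j,a \right)} = 0^{2} = 0$)
$H{\left(Z \right)} = - 2 Z^{2}$
$G{\left(V \right)} = \frac{6527}{3654}$ ($G{\left(V \right)} = 131 \cdot \frac{1}{63} - \frac{17}{58} = \frac{131}{63} - \frac{17}{58} = \frac{6527}{3654}$)
$\frac{1}{G{\left(L{\left(10 \right)} \right)} + H{\left(C{\left(14,0 \right)} \right)}} = \frac{1}{\frac{6527}{3654} - 2 \cdot 0^{2}} = \frac{1}{\frac{6527}{3654} - 0} = \frac{1}{\frac{6527}{3654} + 0} = \frac{1}{\frac{6527}{3654}} = \frac{3654}{6527}$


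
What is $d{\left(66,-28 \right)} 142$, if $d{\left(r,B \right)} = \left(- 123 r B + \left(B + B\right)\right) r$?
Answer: $2129768256$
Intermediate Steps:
$d{\left(r,B \right)} = r \left(2 B - 123 B r\right)$ ($d{\left(r,B \right)} = \left(- 123 B r + 2 B\right) r = \left(2 B - 123 B r\right) r = r \left(2 B - 123 B r\right)$)
$d{\left(66,-28 \right)} 142 = \left(-28\right) 66 \left(2 - 8118\right) 142 = \left(-28\right) 66 \left(-8116\right) 142 = 14998368 \cdot 142 = 2129768256$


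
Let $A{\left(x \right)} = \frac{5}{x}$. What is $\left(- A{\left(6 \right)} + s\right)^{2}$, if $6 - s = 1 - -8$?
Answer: $\frac{529}{36} \approx 14.694$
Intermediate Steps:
$s = -3$ ($s = 6 - \left(1 - -8\right) = 6 - \left(1 + 8\right) = 6 - 9 = -3$)
$\left(- A{\left(6 \right)} + s\right)^{2} = \left(- \frac{5}{6} - 3\right)^{2} = \left(- \frac{23}{6}\right)^{2} = \frac{529}{36}$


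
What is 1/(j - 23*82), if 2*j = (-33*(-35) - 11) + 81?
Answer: -2/2547 ≈ -0.00078524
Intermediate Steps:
j = 1225/2 (j = ((-33*(-35) - 11) + 81)/2 = ((1155 - 11) + 81)/2 = (1144 + 81)/2 = (1/2)*1225 = 1225/2 ≈ 612.50)
1/(j - 23*82) = 1/(1225/2 - 23*82) = 1/(1225/2 - 1886) = 1/(-2547/2) = -2/2547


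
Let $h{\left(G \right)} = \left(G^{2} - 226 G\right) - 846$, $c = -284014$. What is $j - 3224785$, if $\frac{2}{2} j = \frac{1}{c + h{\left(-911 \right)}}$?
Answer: $- \frac{2421642621394}{750947} \approx -3.2248 \cdot 10^{6}$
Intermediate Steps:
$h{\left(G \right)} = -846 + G^{2} - 226 G$
$j = \frac{1}{750947}$ ($j = \frac{1}{-284014 - \left(-205040 - 829921\right)} = \frac{1}{-284014 + \left(-846 + 829921 + 205886\right)} = \frac{1}{-284014 + 1034961} = \frac{1}{750947} \approx 1.3317 \cdot 10^{-6}$)
$j - 3224785 = \frac{1}{750947} - 3224785 = - \frac{2421642621394}{750947}$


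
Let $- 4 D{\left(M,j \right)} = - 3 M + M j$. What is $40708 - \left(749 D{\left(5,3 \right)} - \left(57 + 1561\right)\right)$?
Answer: $42326$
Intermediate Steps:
$D{\left(M,j \right)} = \frac{3 M}{4} - \frac{M j}{4}$ ($D{\left(M,j \right)} = - \frac{- 3 M + M j}{4} = \frac{3 M}{4} - \frac{M j}{4}$)
$40708 - \left(749 D{\left(5,3 \right)} - \left(57 + 1561\right)\right) = 40708 - \left(749 \cdot \frac{1}{4} \cdot 5 \left(3 - 3\right) - \left(57 + 1561\right)\right) = 40708 - \left(749 \cdot \frac{1}{4} \cdot 5 \left(3 - 3\right) - 1618\right) = 40708 - \left(749 \cdot \frac{1}{4} \cdot 5 \cdot 0 - 1618\right) = 40708 - \left(749 \cdot 0 - 1618\right) = 40708 - \left(0 - 1618\right) = 40708 - -1618 = 40708 + 1618 = 42326$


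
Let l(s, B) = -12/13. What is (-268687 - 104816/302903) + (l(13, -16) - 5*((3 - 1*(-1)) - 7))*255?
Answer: -1043885672806/3937739 ≈ -2.6510e+5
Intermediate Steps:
l(s, B) = -12/13 (l(s, B) = -12*1/13 = -12/13)
(-268687 - 104816/302903) + (l(13, -16) - 5*((3 - 1*(-1)) - 7))*255 = (-268687 - 104816/302903) + (-12/13 - 5*((3 - 1*(-1)) - 7))*255 = (-268687 - 104816*1/302903) + (-12/13 - 5*((3 + 1) - 7))*255 = (-268687 - 104816/302903) + (-12/13 - 5*(4 - 7))*255 = -81386203177/302903 + (-12/13 - 5*(-3))*255 = -81386203177/302903 + (-12/13 + 15)*255 = -81386203177/302903 + (183/13)*255 = -81386203177/302903 + 46665/13 = -1043885672806/3937739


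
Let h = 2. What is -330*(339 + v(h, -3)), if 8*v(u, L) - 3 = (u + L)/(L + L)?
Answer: -896005/8 ≈ -1.1200e+5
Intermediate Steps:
v(u, L) = 3/8 + (L + u)/(16*L) (v(u, L) = 3/8 + ((u + L)/(L + L))/8 = 3/8 + ((L + u)/((2*L)))/8 = 3/8 + ((L + u)*(1/(2*L)))/8 = 3/8 + ((L + u)/(2*L))/8 = 3/8 + (L + u)/(16*L))
-330*(339 + v(h, -3)) = -330*(339 + (1/16)*(2 + 7*(-3))/(-3)) = -330*(339 + (1/16)*(-⅓)*(2 - 21)) = -330*(339 + (1/16)*(-⅓)*(-19)) = -330*(339 + 19/48) = -330*16291/48 = -896005/8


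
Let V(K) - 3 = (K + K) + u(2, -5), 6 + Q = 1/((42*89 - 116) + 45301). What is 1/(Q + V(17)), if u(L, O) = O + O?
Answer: 48923/1027384 ≈ 0.047619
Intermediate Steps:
u(L, O) = 2*O
Q = -293537/48923 (Q = -6 + 1/((42*89 - 116) + 45301) = -6 + 1/((3738 - 116) + 45301) = -6 + 1/(3622 + 45301) = -6 + 1/48923 = -293537/48923 ≈ -6.0000)
V(K) = -7 + 2*K (V(K) = 3 + ((K + K) + 2*(-5)) = 3 + (2*K - 10) = 3 + (-10 + 2*K) = -7 + 2*K)
1/(Q + V(17)) = 1/(-293537/48923 + (-7 + 2*17)) = 1/(-293537/48923 + (-7 + 34)) = 1/(-293537/48923 + 27) = 1/(1027384/48923) = 48923/1027384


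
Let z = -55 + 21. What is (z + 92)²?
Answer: 3364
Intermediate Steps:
z = -34
(z + 92)² = (-34 + 92)² = 58² = 3364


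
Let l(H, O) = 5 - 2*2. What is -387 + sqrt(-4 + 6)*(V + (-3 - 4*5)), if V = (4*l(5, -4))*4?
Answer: -387 - 7*sqrt(2) ≈ -396.90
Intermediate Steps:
l(H, O) = 1 (l(H, O) = 5 - 4 = 1)
V = 16 (V = (4*1)*4 = 4*4 = 16)
-387 + sqrt(-4 + 6)*(V + (-3 - 4*5)) = -387 + sqrt(-4 + 6)*(16 + (-3 - 4*5)) = -387 + sqrt(2)*(16 + (-3 - 20)) = -387 + sqrt(2)*(16 - 23) = -387 + sqrt(2)*(-7) = -387 - 7*sqrt(2)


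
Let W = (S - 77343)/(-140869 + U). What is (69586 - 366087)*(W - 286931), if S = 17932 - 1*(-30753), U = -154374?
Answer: 25117886694828075/295243 ≈ 8.5075e+10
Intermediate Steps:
S = 48685 (S = 17932 + 30753 = 48685)
W = 28658/295243 (W = (48685 - 77343)/(-140869 - 154374) = -28658/(-295243) = -28658*(-1/295243) = 28658/295243 ≈ 0.097066)
(69586 - 366087)*(W - 286931) = (69586 - 366087)*(28658/295243 - 286931) = -296501*(-84714340575/295243) = 25117886694828075/295243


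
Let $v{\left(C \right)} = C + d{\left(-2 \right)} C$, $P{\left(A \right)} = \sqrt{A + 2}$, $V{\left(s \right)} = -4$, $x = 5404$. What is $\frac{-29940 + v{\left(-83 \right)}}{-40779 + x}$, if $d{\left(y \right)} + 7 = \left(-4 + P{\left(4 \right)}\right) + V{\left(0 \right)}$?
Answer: $\frac{28778}{35375} + \frac{83 \sqrt{6}}{35375} \approx 0.81926$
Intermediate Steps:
$P{\left(A \right)} = \sqrt{2 + A}$
$d{\left(y \right)} = -15 + \sqrt{6}$ ($d{\left(y \right)} = -7 - \left(8 - \sqrt{2 + 4}\right) = -7 - \left(8 - \sqrt{6}\right) = -15 + \sqrt{6}$)
$v{\left(C \right)} = C + C \left(-15 + \sqrt{6}\right)$ ($v{\left(C \right)} = C + \left(-15 + \sqrt{6}\right) C = C + C \left(-15 + \sqrt{6}\right)$)
$\frac{-29940 + v{\left(-83 \right)}}{-40779 + x} = \frac{-29940 - 83 \left(-14 + \sqrt{6}\right)}{-40779 + 5404} = \frac{-29940 + \left(1162 - 83 \sqrt{6}\right)}{-35375} = \left(-28778 - 83 \sqrt{6}\right) \left(- \frac{1}{35375}\right) = \frac{28778}{35375} + \frac{83 \sqrt{6}}{35375}$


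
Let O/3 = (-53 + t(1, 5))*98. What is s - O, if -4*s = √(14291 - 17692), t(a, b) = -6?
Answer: 17346 - I*√3401/4 ≈ 17346.0 - 14.58*I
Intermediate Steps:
s = -I*√3401/4 (s = -√(14291 - 17692)/4 = -I*√3401/4 ≈ -14.58*I)
O = -17346 (O = 3*((-53 - 6)*98) = 3*(-59*98) = 3*(-5782) = -17346)
s - O = -I*√3401/4 - 1*(-17346) = -I*√3401/4 + 17346 = 17346 - I*√3401/4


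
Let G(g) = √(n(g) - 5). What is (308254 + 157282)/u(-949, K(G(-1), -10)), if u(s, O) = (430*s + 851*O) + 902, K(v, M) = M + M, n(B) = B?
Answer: -116384/106047 ≈ -1.0975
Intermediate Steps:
G(g) = √(-5 + g) (G(g) = √(g - 5) = √(-5 + g))
K(v, M) = 2*M
u(s, O) = 902 + 430*s + 851*O
(308254 + 157282)/u(-949, K(G(-1), -10)) = (308254 + 157282)/(902 + 430*(-949) + 851*(2*(-10))) = 465536/(902 - 408070 + 851*(-20)) = 465536/(902 - 408070 - 17020) = 465536/(-424188) = 465536*(-1/424188) = -116384/106047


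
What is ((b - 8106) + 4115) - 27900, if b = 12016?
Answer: -19875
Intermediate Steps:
((b - 8106) + 4115) - 27900 = ((12016 - 8106) + 4115) - 27900 = (3910 + 4115) - 27900 = 8025 - 27900 = -19875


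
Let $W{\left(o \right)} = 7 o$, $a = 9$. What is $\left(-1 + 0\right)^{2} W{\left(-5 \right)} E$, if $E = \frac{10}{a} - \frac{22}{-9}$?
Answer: $- \frac{1120}{9} \approx -124.44$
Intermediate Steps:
$E = \frac{32}{9}$ ($E = \frac{10}{9} - \frac{22}{-9} = 10 \cdot \frac{1}{9} - - \frac{22}{9} = \frac{10}{9} + \frac{22}{9} = \frac{32}{9} \approx 3.5556$)
$\left(-1 + 0\right)^{2} W{\left(-5 \right)} E = \left(-1 + 0\right)^{2} \cdot 7 \left(-5\right) \frac{32}{9} = \left(-1\right)^{2} \left(-35\right) \frac{32}{9} = 1 \left(-35\right) \frac{32}{9} = \left(-35\right) \frac{32}{9} = - \frac{1120}{9}$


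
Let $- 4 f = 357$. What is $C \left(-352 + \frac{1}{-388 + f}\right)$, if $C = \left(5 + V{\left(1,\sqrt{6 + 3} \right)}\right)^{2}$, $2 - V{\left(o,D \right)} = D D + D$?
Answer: $- \frac{16799300}{1909} \approx -8800.0$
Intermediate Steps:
$f = - \frac{357}{4}$ ($f = \left(- \frac{1}{4}\right) 357 = - \frac{357}{4} \approx -89.25$)
$V{\left(o,D \right)} = 2 - D - D^{2}$ ($V{\left(o,D \right)} = 2 - \left(D D + D\right) = 2 - \left(D^{2} + D\right) = 2 - \left(D + D^{2}\right) = 2 - D - D^{2}$)
$C = 25$ ($C = \left(5 - \left(-2 + \left(\sqrt{6 + 3}\right)^{2} + \sqrt{6 + 3}\right)\right)^{2} = \left(5 - \left(-2 + \sqrt{9} + \left(\sqrt{9}\right)^{2}\right)\right)^{2} = \left(5 - 10\right)^{2} = \left(-5\right)^{2} = 25$)
$C \left(-352 + \frac{1}{-388 + f}\right) = 25 \left(-352 + \frac{1}{-388 - \frac{357}{4}}\right) = 25 \left(-352 + \frac{1}{- \frac{1909}{4}}\right) = 25 \left(-352 - \frac{4}{1909}\right) = 25 \left(- \frac{671972}{1909}\right) = - \frac{16799300}{1909}$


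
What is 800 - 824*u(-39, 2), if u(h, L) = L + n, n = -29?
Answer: 23048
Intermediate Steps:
u(h, L) = -29 + L (u(h, L) = L - 29 = -29 + L)
800 - 824*u(-39, 2) = 800 - 824*(-29 + 2) = 800 - 824*(-27) = 800 + 22248 = 23048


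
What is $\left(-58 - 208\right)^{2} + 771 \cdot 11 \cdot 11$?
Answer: $164047$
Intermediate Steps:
$\left(-58 - 208\right)^{2} + 771 \cdot 11 \cdot 11 = \left(-266\right)^{2} + 8481 \cdot 11 = 70756 + 93291 = 164047$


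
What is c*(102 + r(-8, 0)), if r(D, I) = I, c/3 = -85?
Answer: -26010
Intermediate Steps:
c = -255 (c = 3*(-85) = -255)
c*(102 + r(-8, 0)) = -255*(102 + 0) = -255*102 = -26010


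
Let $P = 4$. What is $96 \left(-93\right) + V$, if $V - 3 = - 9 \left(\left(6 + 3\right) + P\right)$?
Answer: $-9042$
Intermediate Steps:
$V = -114$ ($V = 3 - 9 \left(\left(6 + 3\right) + 4\right) = 3 - 9 \left(9 + 4\right) = 3 - 117 = -114$)
$96 \left(-93\right) + V = 96 \left(-93\right) - 114 = -8928 - 114 = -9042$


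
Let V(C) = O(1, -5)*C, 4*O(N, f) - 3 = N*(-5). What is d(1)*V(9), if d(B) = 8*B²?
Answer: -36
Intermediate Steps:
O(N, f) = ¾ - 5*N/4 (O(N, f) = ¾ + (N*(-5))/4 = ¾ + (-5*N)/4 = ¾ - 5*N/4)
V(C) = -C/2 (V(C) = (¾ - 5/4*1)*C = (¾ - 5/4)*C = -C/2)
d(1)*V(9) = (8*1²)*(-½*9) = (8*1)*(-9/2) = 8*(-9/2) = -36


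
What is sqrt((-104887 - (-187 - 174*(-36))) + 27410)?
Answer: I*sqrt(83554) ≈ 289.06*I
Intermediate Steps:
sqrt((-104887 - (-187 - 174*(-36))) + 27410) = sqrt((-104887 - (-187 + 6264)) + 27410) = sqrt((-104887 - 1*6077) + 27410) = sqrt((-104887 - 6077) + 27410) = sqrt(-110964 + 27410) = sqrt(-83554) = I*sqrt(83554)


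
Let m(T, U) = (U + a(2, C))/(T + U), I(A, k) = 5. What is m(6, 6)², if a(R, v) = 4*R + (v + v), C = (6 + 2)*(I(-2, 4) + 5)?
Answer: 841/4 ≈ 210.25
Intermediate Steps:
C = 80 (C = (6 + 2)*(5 + 5) = 8*10 = 80)
a(R, v) = 2*v + 4*R (a(R, v) = 4*R + 2*v = 2*v + 4*R)
m(T, U) = (168 + U)/(T + U) (m(T, U) = (U + (2*80 + 4*2))/(T + U) = (U + (160 + 8))/(T + U) = (U + 168)/(T + U) = (168 + U)/(T + U))
m(6, 6)² = ((168 + 6)/(6 + 6))² = (174/12)² = ((1/12)*174)² = (29/2)² = 841/4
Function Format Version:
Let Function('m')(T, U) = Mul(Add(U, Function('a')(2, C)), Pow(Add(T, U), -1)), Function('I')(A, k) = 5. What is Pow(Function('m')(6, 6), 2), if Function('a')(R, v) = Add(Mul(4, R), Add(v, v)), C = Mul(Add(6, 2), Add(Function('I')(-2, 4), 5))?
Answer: Rational(841, 4) ≈ 210.25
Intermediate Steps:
C = 80 (C = Mul(Add(6, 2), Add(5, 5)) = Mul(8, 10) = 80)
Function('a')(R, v) = Add(Mul(2, v), Mul(4, R)) (Function('a')(R, v) = Add(Mul(4, R), Mul(2, v)) = Add(Mul(2, v), Mul(4, R)))
Function('m')(T, U) = Mul(Pow(Add(T, U), -1), Add(168, U)) (Function('m')(T, U) = Mul(Add(U, Add(Mul(2, 80), Mul(4, 2))), Pow(Add(T, U), -1)) = Mul(Add(U, Add(160, 8)), Pow(Add(T, U), -1)) = Mul(Add(U, 168), Pow(Add(T, U), -1)) = Mul(Add(168, U), Pow(Add(T, U), -1)) = Mul(Pow(Add(T, U), -1), Add(168, U)))
Pow(Function('m')(6, 6), 2) = Pow(Mul(Pow(Add(6, 6), -1), Add(168, 6)), 2) = Pow(Mul(Pow(12, -1), 174), 2) = Pow(Mul(Rational(1, 12), 174), 2) = Pow(Rational(29, 2), 2) = Rational(841, 4)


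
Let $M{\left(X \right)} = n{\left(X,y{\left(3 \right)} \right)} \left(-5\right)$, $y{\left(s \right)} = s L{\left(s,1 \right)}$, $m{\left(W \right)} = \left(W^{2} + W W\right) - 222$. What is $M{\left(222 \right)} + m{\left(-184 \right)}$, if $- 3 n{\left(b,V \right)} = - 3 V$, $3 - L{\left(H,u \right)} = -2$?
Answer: $67415$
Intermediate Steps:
$m{\left(W \right)} = -222 + 2 W^{2}$ ($m{\left(W \right)} = \left(W^{2} + W^{2}\right) - 222 = 2 W^{2} - 222 = -222 + 2 W^{2}$)
$L{\left(H,u \right)} = 5$ ($L{\left(H,u \right)} = 3 - -2 = 3 + 2 = 5$)
$y{\left(s \right)} = 5 s$ ($y{\left(s \right)} = s 5 = 5 s$)
$n{\left(b,V \right)} = V$ ($n{\left(b,V \right)} = - \frac{\left(-3\right) V}{3} = V$)
$M{\left(X \right)} = -75$ ($M{\left(X \right)} = 5 \cdot 3 \left(-5\right) = 15 \left(-5\right) = -75$)
$M{\left(222 \right)} + m{\left(-184 \right)} = -75 - \left(222 - 2 \left(-184\right)^{2}\right) = -75 + \left(-222 + 2 \cdot 33856\right) = -75 + \left(-222 + 67712\right) = -75 + 67490 = 67415$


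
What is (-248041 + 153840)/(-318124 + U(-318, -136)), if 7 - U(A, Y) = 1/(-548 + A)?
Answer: 81578066/275489321 ≈ 0.29612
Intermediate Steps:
U(A, Y) = 7 - 1/(-548 + A)
(-248041 + 153840)/(-318124 + U(-318, -136)) = (-248041 + 153840)/(-318124 + (-3837 + 7*(-318))/(-548 - 318)) = -94201/(-318124 + (-3837 - 2226)/(-866)) = -94201/(-318124 - 1/866*(-6063)) = -94201/(-318124 + 6063/866) = -94201/(-275489321/866) = -94201*(-866/275489321) = 81578066/275489321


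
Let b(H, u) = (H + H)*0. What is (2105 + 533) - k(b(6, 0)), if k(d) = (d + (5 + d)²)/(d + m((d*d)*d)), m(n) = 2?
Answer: 5251/2 ≈ 2625.5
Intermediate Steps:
b(H, u) = 0 (b(H, u) = (2*H)*0 = 0)
k(d) = (d + (5 + d)²)/(2 + d) (k(d) = (d + (5 + d)²)/(d + 2) = (d + (5 + d)²)/(2 + d))
(2105 + 533) - k(b(6, 0)) = (2105 + 533) - (0 + (5 + 0)²)/(2 + 0) = 2638 - (0 + 5²)/2 = 2638 - (0 + 25)/2 = 2638 - 25/2 = 5251/2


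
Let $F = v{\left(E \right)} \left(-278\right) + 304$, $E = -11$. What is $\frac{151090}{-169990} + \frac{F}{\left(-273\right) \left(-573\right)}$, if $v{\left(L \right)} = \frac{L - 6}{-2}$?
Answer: $- \frac{12557522}{13922181} \approx -0.90198$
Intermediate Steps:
$v{\left(L \right)} = 3 - \frac{L}{2}$ ($v{\left(L \right)} = \left(L - 6\right) \left(- \frac{1}{2}\right) = \left(-6 + L\right) \left(- \frac{1}{2}\right) = 3 - \frac{L}{2}$)
$F = -2059$ ($F = \left(3 - - \frac{11}{2}\right) \left(-278\right) + 304 = \left(3 + \frac{11}{2}\right) \left(-278\right) + 304 = \frac{17}{2} \left(-278\right) + 304 = -2363 + 304 = -2059$)
$\frac{151090}{-169990} + \frac{F}{\left(-273\right) \left(-573\right)} = \frac{151090}{-169990} - \frac{2059}{\left(-273\right) \left(-573\right)} = 151090 \left(- \frac{1}{169990}\right) - \frac{2059}{156429} = - \frac{15109}{16999} - \frac{2059}{156429} = - \frac{12557522}{13922181}$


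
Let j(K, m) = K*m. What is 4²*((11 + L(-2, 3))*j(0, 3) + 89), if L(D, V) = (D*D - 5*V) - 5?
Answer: 1424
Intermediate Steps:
L(D, V) = -5 + D² - 5*V (L(D, V) = (D² - 5*V) - 5 = -5 + D² - 5*V)
4²*((11 + L(-2, 3))*j(0, 3) + 89) = 4²*((11 + (-5 + (-2)² - 5*3))*(0*3) + 89) = 16*((11 + (-5 + 4 - 15))*0 + 89) = 16*((11 - 16)*0 + 89) = 16*(-5*0 + 89) = 16*(0 + 89) = 16*89 = 1424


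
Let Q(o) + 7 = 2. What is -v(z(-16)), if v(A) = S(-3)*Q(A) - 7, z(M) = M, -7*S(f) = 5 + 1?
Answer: 19/7 ≈ 2.7143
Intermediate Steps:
Q(o) = -5 (Q(o) = -7 + 2 = -5)
S(f) = -6/7 (S(f) = -(5 + 1)/7 = -⅐*6 = -6/7)
v(A) = -19/7 (v(A) = -6/7*(-5) - 7 = 30/7 - 7 = -19/7)
-v(z(-16)) = -1*(-19/7) = 19/7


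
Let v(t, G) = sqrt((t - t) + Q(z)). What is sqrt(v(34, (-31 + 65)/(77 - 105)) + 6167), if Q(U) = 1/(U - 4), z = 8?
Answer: sqrt(24670)/2 ≈ 78.533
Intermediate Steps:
Q(U) = 1/(-4 + U)
v(t, G) = 1/2 (v(t, G) = sqrt((t - t) + 1/(-4 + 8)) = sqrt(0 + 1/4) = sqrt(1/4) = 1/2)
sqrt(v(34, (-31 + 65)/(77 - 105)) + 6167) = sqrt(1/2 + 6167) = sqrt(12335/2) = sqrt(24670)/2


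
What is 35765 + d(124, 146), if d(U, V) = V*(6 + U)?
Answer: 54745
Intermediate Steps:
35765 + d(124, 146) = 35765 + 146*(6 + 124) = 35765 + 146*130 = 35765 + 18980 = 54745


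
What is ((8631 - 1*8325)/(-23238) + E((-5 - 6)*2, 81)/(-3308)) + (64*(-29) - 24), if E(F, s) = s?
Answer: -8028941447/4270628 ≈ -1880.0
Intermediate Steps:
((8631 - 1*8325)/(-23238) + E((-5 - 6)*2, 81)/(-3308)) + (64*(-29) - 24) = ((8631 - 1*8325)/(-23238) + 81/(-3308)) + (64*(-29) - 24) = ((8631 - 8325)*(-1/23238) + 81*(-1/3308)) + (-1856 - 24) = (306*(-1/23238) - 81/3308) - 1880 = (-17/1291 - 81/3308) - 1880 = -160807/4270628 - 1880 = -8028941447/4270628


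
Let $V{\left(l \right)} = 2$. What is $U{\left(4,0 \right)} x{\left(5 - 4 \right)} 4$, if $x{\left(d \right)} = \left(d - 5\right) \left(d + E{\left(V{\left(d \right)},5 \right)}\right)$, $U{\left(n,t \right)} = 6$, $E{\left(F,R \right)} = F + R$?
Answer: $-768$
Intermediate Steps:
$x{\left(d \right)} = \left(-5 + d\right) \left(7 + d\right)$ ($x{\left(d \right)} = \left(d - 5\right) \left(d + \left(2 + 5\right)\right) = \left(-5 + d\right) \left(d + 7\right) = \left(-5 + d\right) \left(7 + d\right)$)
$U{\left(4,0 \right)} x{\left(5 - 4 \right)} 4 = 6 \left(-35 + \left(5 - 4\right)^{2} + 2 \left(5 - 4\right)\right) 4 = 6 \left(-35 + 1^{2} + 2 \cdot 1\right) 4 = 6 \left(-35 + 1 + 2\right) 4 = 6 \left(-32\right) 4 = \left(-192\right) 4 = -768$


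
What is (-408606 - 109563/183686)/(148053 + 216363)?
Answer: -1924495161/1716361984 ≈ -1.1213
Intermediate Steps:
(-408606 - 109563/183686)/(148053 + 216363) = (-408606 - 109563*1/183686)/364416 = (-408606 - 109563/183686)*(1/364416) = -75055311279/183686*1/364416 = -1924495161/1716361984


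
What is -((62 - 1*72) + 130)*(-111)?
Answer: 13320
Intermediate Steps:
-((62 - 1*72) + 130)*(-111) = -((62 - 72) + 130)*(-111) = -(-10 + 130)*(-111) = -120*(-111) = -1*(-13320) = 13320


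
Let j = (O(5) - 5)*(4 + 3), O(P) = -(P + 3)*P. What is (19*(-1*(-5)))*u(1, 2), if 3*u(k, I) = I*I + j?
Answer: -29545/3 ≈ -9848.3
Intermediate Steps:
O(P) = -P*(3 + P) (O(P) = -(3 + P)*P = -P*(3 + P))
j = -315 (j = (-1*5*(3 + 5) - 5)*(4 + 3) = (-1*5*8 - 5)*7 = (-40 - 5)*7 = -45*7 = -315)
u(k, I) = -105 + I²/3 (u(k, I) = (I*I - 315)/3 = (I² - 315)/3 = (-315 + I²)/3 = -105 + I²/3)
(19*(-1*(-5)))*u(1, 2) = (19*(-1*(-5)))*(-105 + (⅓)*2²) = (19*5)*(-105 + (⅓)*4) = 95*(-105 + 4/3) = 95*(-311/3) = -29545/3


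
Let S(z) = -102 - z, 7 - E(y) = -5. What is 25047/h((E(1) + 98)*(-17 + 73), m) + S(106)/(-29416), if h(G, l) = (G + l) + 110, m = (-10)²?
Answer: 92263439/23422490 ≈ 3.9391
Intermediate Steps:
E(y) = 12 (E(y) = 7 - 1*(-5) = 7 + 5 = 12)
m = 100
h(G, l) = 110 + G + l
25047/h((E(1) + 98)*(-17 + 73), m) + S(106)/(-29416) = 25047/(110 + (12 + 98)*(-17 + 73) + 100) + (-102 - 1*106)/(-29416) = 25047/(110 + 110*56 + 100) + (-102 - 106)*(-1/29416) = 25047/(110 + 6160 + 100) - 208*(-1/29416) = 25047/6370 + 26/3677 = 92263439/23422490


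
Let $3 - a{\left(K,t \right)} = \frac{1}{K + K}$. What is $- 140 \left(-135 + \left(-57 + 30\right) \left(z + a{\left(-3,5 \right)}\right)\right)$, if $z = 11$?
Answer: $72450$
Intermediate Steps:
$a{\left(K,t \right)} = 3 - \frac{1}{2 K}$ ($a{\left(K,t \right)} = 3 - \frac{1}{K + K} = 3 - \frac{1}{2 K}$)
$- 140 \left(-135 + \left(-57 + 30\right) \left(z + a{\left(-3,5 \right)}\right)\right) = - 140 \left(-135 + \left(-57 + 30\right) \left(11 + \left(3 - \frac{1}{2 \left(-3\right)}\right)\right)\right) = - 140 \left(-135 - 27 \left(11 + \left(3 - - \frac{1}{6}\right)\right)\right) = - 140 \left(-135 - 27 \left(11 + \left(3 + \frac{1}{6}\right)\right)\right) = - 140 \left(-135 - 27 \left(11 + \frac{19}{6}\right)\right) = - 140 \left(-135 - \frac{765}{2}\right) = \left(-140\right) \left(- \frac{1035}{2}\right) = 72450$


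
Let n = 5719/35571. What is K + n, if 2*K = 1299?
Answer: 46218167/71142 ≈ 649.66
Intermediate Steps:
n = 5719/35571 (n = 5719*(1/35571) = 5719/35571 ≈ 0.16078)
K = 1299/2 (K = (1/2)*1299 = 1299/2 ≈ 649.50)
K + n = 1299/2 + 5719/35571 = 46218167/71142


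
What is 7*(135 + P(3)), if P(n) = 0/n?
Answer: 945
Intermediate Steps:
P(n) = 0
7*(135 + P(3)) = 7*(135 + 0) = 7*135 = 945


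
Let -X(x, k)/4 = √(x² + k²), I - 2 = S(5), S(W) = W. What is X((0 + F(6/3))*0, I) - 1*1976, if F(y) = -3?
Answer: -2004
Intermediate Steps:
I = 7 (I = 2 + 5 = 7)
X(x, k) = -4*√(k² + x²) (X(x, k) = -4*√(x² + k²) = -4*√(k² + x²))
X((0 + F(6/3))*0, I) - 1*1976 = -4*√(7² + ((0 - 3)*0)²) - 1*1976 = -4*√(49 + (-3*0)²) - 1976 = -4*√(49 + 0²) - 1976 = -4*√(49 + 0) - 1976 = -4*√49 - 1976 = -4*7 - 1976 = -28 - 1976 = -2004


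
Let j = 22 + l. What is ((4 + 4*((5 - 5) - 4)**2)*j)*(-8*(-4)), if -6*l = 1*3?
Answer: 46784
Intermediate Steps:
l = -1/2 (l = -3/6 = -1/6*3 = -1/2 ≈ -0.50000)
j = 43/2 (j = 22 - 1/2 = 43/2 ≈ 21.500)
((4 + 4*((5 - 5) - 4)**2)*j)*(-8*(-4)) = ((4 + 4*((5 - 5) - 4)**2)*(43/2))*(-8*(-4)) = ((4 + 4*(0 - 4)**2)*(43/2))*32 = ((4 + 4*(-4)**2)*(43/2))*32 = ((4 + 4*16)*(43/2))*32 = ((4 + 64)*(43/2))*32 = (68*(43/2))*32 = 1462*32 = 46784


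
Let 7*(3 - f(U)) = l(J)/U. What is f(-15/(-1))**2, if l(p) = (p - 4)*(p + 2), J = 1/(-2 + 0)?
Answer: 184041/19600 ≈ 9.3898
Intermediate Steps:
J = -1/2 (J = 1/(-2) = -1/2 ≈ -0.50000)
l(p) = (-4 + p)*(2 + p)
f(U) = 3 + 27/(28*U) (f(U) = 3 - (-8 + (-1/2)**2 - 2*(-1/2))/(7*U) = 3 - (-8 + 1/4 + 1)/(7*U) = 3 - (-27)/(28*U) = 3 + 27/(28*U))
f(-15/(-1))**2 = (3 + 27/(28*((-15/(-1)))))**2 = (3 + 27/(28*((-15*(-1)))))**2 = (3 + (27/28)/15)**2 = (3 + (27/28)*(1/15))**2 = (3 + 9/140)**2 = (429/140)**2 = 184041/19600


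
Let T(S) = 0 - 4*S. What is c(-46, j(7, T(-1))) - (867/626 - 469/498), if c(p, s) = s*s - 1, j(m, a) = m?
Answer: 3706433/77937 ≈ 47.557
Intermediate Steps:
T(S) = -4*S
c(p, s) = -1 + s² (c(p, s) = s² - 1 = -1 + s²)
c(-46, j(7, T(-1))) - (867/626 - 469/498) = (-1 + 7²) - (867/626 - 469/498) = (-1 + 49) - (867*(1/626) - 469*1/498) = 48 - (867/626 - 469/498) = 48 - 1*34543/77937 = 48 - 34543/77937 = 3706433/77937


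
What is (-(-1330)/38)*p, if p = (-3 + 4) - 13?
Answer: -420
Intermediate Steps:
p = -12 (p = 1 - 13 = -12)
(-(-1330)/38)*p = -(-1330)/38*(-12) = -35*(-1)*(-12) = 35*(-12) = -420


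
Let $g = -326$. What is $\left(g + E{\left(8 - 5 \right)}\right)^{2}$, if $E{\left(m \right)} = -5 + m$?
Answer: $107584$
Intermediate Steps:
$\left(g + E{\left(8 - 5 \right)}\right)^{2} = \left(-326 + \left(-5 + \left(8 - 5\right)\right)\right)^{2} = \left(-326 + \left(-5 + 3\right)\right)^{2} = \left(-326 - 2\right)^{2} = \left(-328\right)^{2} = 107584$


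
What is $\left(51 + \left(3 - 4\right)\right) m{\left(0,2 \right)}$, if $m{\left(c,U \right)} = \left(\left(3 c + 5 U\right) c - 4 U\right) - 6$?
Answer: $-700$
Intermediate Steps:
$m{\left(c,U \right)} = -6 - 4 U + c \left(3 c + 5 U\right)$ ($m{\left(c,U \right)} = \left(c \left(3 c + 5 U\right) - 4 U\right) - 6 = \left(- 4 U + c \left(3 c + 5 U\right)\right) - 6 = -6 - 4 U + c \left(3 c + 5 U\right)$)
$\left(51 + \left(3 - 4\right)\right) m{\left(0,2 \right)} = \left(51 + \left(3 - 4\right)\right) \left(-6 - 8 + 3 \cdot 0^{2} + 5 \cdot 2 \cdot 0\right) = \left(51 + \left(3 - 4\right)\right) \left(-6 - 8 + 3 \cdot 0 + 0\right) = \left(51 - 1\right) \left(-6 - 8 + 0 + 0\right) = 50 \left(-14\right) = -700$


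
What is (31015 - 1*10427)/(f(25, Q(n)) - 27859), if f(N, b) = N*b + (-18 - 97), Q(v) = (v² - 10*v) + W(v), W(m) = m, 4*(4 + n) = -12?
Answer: -10294/12587 ≈ -0.81783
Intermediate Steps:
n = -7 (n = -4 + (¼)*(-12) = -4 - 3 = -7)
Q(v) = v² - 9*v (Q(v) = (v² - 10*v) + v = v² - 9*v)
f(N, b) = -115 + N*b (f(N, b) = N*b - 115 = -115 + N*b)
(31015 - 1*10427)/(f(25, Q(n)) - 27859) = (31015 - 1*10427)/((-115 + 25*(-7*(-9 - 7))) - 27859) = (31015 - 10427)/((-115 + 25*(-7*(-16))) - 27859) = 20588/((-115 + 25*112) - 27859) = 20588/((-115 + 2800) - 27859) = 20588/(2685 - 27859) = 20588/(-25174) = 20588*(-1/25174) = -10294/12587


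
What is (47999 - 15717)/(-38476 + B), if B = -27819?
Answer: -32282/66295 ≈ -0.48694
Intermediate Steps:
(47999 - 15717)/(-38476 + B) = (47999 - 15717)/(-38476 - 27819) = 32282/(-66295) = 32282*(-1/66295) = -32282/66295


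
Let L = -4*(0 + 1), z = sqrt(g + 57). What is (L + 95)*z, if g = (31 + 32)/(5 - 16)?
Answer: 182*sqrt(1551)/11 ≈ 651.61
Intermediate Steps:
g = -63/11 (g = 63/(-11) = 63*(-1/11) = -63/11 ≈ -5.7273)
z = 2*sqrt(1551)/11 (z = sqrt(-63/11 + 57) = sqrt(564/11) = 2*sqrt(1551)/11 ≈ 7.1605)
L = -4 (L = -4*1 = -4)
(L + 95)*z = (-4 + 95)*(2*sqrt(1551)/11) = 91*(2*sqrt(1551)/11) = 182*sqrt(1551)/11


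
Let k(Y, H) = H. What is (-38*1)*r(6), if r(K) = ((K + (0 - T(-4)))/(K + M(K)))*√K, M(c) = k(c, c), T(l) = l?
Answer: -95*√6/3 ≈ -77.567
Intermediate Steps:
M(c) = c
r(K) = (4 + K)/(2*√K) (r(K) = ((K + (0 - 1*(-4)))/(K + K))*√K = ((K + (0 + 4))/((2*K)))*√K = ((K + 4)*(1/(2*K)))*√K = ((4 + K)*(1/(2*K)))*√K = ((4 + K)/(2*K))*√K = (4 + K)/(2*√K))
(-38*1)*r(6) = (-38*1)*((4 + 6)/(2*√6)) = -19*√6/6*10 = -95*√6/3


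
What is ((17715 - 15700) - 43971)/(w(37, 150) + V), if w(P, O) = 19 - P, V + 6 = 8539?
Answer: -41956/8515 ≈ -4.9273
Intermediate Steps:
V = 8533 (V = -6 + 8539 = 8533)
((17715 - 15700) - 43971)/(w(37, 150) + V) = ((17715 - 15700) - 43971)/((19 - 1*37) + 8533) = (2015 - 43971)/((19 - 37) + 8533) = -41956/(-18 + 8533) = -41956/8515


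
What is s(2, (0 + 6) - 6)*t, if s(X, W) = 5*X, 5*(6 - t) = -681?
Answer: 1422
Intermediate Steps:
t = 711/5 (t = 6 - 1/5*(-681) = 6 + 681/5 = 711/5 ≈ 142.20)
s(2, (0 + 6) - 6)*t = (5*2)*(711/5) = 10*(711/5) = 1422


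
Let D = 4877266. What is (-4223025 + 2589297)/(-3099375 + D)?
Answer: -1633728/1777891 ≈ -0.91891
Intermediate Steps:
(-4223025 + 2589297)/(-3099375 + D) = (-4223025 + 2589297)/(-3099375 + 4877266) = -1633728/1777891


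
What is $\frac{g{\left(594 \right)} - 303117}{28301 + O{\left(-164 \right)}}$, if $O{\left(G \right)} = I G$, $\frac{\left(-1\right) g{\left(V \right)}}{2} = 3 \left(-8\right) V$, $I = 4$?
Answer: $- \frac{18307}{1843} \approx -9.9333$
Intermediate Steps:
$g{\left(V \right)} = 48 V$ ($g{\left(V \right)} = - 2 \cdot 3 \left(-8\right) V = - 2 \left(- 24 V\right) = 48 V$)
$O{\left(G \right)} = 4 G$
$\frac{g{\left(594 \right)} - 303117}{28301 + O{\left(-164 \right)}} = \frac{48 \cdot 594 - 303117}{28301 + 4 \left(-164\right)} = \frac{28512 - 303117}{28301 - 656} = - \frac{274605}{27645} = \left(-274605\right) \frac{1}{27645} = - \frac{18307}{1843}$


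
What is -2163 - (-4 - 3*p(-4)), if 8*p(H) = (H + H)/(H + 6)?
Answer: -4321/2 ≈ -2160.5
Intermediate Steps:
p(H) = H/(4*(6 + H)) (p(H) = ((H + H)/(H + 6))/8 = ((2*H)/(6 + H))/8 = (2*H/(6 + H))/8 = H/(4*(6 + H)))
-2163 - (-4 - 3*p(-4)) = -2163 - (-4 - 3*(-4)/(4*(6 - 4))) = -2163 - (-4 - 3*(-4)/(4*2)) = -2163 - (-4 - 3*(-1/2)) = -2163 - (-4 + 3/2) = -2163 - 1*(-5/2) = -2163 + 5/2 = -4321/2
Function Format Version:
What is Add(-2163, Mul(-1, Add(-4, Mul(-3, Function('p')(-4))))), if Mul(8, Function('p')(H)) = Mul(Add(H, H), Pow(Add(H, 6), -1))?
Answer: Rational(-4321, 2) ≈ -2160.5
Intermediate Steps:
Function('p')(H) = Mul(Rational(1, 4), H, Pow(Add(6, H), -1)) (Function('p')(H) = Mul(Rational(1, 8), Mul(Add(H, H), Pow(Add(H, 6), -1))) = Mul(Rational(1, 8), Mul(Mul(2, H), Pow(Add(6, H), -1))) = Mul(Rational(1, 8), Mul(2, H, Pow(Add(6, H), -1))) = Mul(Rational(1, 4), H, Pow(Add(6, H), -1)))
Add(-2163, Mul(-1, Add(-4, Mul(-3, Function('p')(-4))))) = Add(-2163, Mul(-1, Add(-4, Mul(-3, Mul(Rational(1, 4), -4, Pow(Add(6, -4), -1)))))) = Add(-2163, Mul(-1, Add(-4, Mul(-3, Mul(Rational(1, 4), -4, Pow(2, -1)))))) = Add(-2163, Mul(-1, Add(-4, Mul(-3, Mul(Rational(1, 4), -4, Rational(1, 2)))))) = Add(-2163, Mul(-1, Add(-4, Mul(-3, Rational(-1, 2))))) = Add(-2163, Mul(-1, Add(-4, Rational(3, 2)))) = Add(-2163, Mul(-1, Rational(-5, 2))) = Add(-2163, Rational(5, 2)) = Rational(-4321, 2)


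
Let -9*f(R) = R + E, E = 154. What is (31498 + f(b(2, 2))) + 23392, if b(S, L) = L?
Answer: 164618/3 ≈ 54873.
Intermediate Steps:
f(R) = -154/9 - R/9 (f(R) = -(R + 154)/9 = -(154 + R)/9 = -154/9 - R/9)
(31498 + f(b(2, 2))) + 23392 = (31498 + (-154/9 - ⅑*2)) + 23392 = (31498 + (-154/9 - 2/9)) + 23392 = (31498 - 52/3) + 23392 = 94442/3 + 23392 = 164618/3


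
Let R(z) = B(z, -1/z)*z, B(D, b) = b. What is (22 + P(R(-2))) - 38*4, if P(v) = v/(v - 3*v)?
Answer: -261/2 ≈ -130.50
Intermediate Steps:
R(z) = -1 (R(z) = (-1/z)*z = -1)
P(v) = -½ (P(v) = v/((-2*v)) = v*(-1/(2*v)) = -½)
(22 + P(R(-2))) - 38*4 = (22 - ½) - 38*4 = 43/2 - 152 = -261/2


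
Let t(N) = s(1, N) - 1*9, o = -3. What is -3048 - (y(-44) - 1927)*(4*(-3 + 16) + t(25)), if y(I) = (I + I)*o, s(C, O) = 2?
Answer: 71787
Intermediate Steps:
y(I) = -6*I (y(I) = (I + I)*(-3) = (2*I)*(-3) = -6*I)
t(N) = -7 (t(N) = 2 - 1*9 = 2 - 9 = -7)
-3048 - (y(-44) - 1927)*(4*(-3 + 16) + t(25)) = -3048 - (-6*(-44) - 1927)*(4*(-3 + 16) - 7) = -3048 - (264 - 1927)*(4*13 - 7) = -3048 - (-1663)*(52 - 7) = -3048 - (-1663)*45 = -3048 - 1*(-74835) = -3048 + 74835 = 71787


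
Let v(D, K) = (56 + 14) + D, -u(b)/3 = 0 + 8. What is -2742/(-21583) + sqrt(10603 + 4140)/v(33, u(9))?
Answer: 2742/21583 + sqrt(14743)/103 ≈ 1.3059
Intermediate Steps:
u(b) = -24 (u(b) = -3*(0 + 8) = -3*8 = -24)
v(D, K) = 70 + D
-2742/(-21583) + sqrt(10603 + 4140)/v(33, u(9)) = -2742/(-21583) + sqrt(10603 + 4140)/(70 + 33) = -2742*(-1/21583) + sqrt(14743)/103 = 2742/21583 + sqrt(14743)*(1/103) = 2742/21583 + sqrt(14743)/103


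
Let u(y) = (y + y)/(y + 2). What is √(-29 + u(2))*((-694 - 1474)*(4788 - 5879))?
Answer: 4730576*I*√7 ≈ 1.2516e+7*I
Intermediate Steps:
u(y) = 2*y/(2 + y) (u(y) = (2*y)/(2 + y) = 2*y/(2 + y))
√(-29 + u(2))*((-694 - 1474)*(4788 - 5879)) = √(-29 + 2*2/(2 + 2))*((-694 - 1474)*(4788 - 5879)) = √(-29 + 2*2/4)*(-2168*(-1091)) = √(-29 + 2*2*(¼))*2365288 = √(-29 + 1)*2365288 = √(-28)*2365288 = (2*I*√7)*2365288 = 4730576*I*√7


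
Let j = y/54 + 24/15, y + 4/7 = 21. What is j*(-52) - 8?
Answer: -104774/945 ≈ -110.87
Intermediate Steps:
y = 143/7 (y = -4/7 + 21 = 143/7 ≈ 20.429)
j = 3739/1890 (j = (143/7)/54 + 24/15 = (143/7)*(1/54) + 24*(1/15) = 143/378 + 8/5 = 3739/1890 ≈ 1.9783)
j*(-52) - 8 = (3739/1890)*(-52) - 8 = -97214/945 - 8 = -104774/945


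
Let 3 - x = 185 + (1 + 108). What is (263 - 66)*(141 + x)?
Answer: -29550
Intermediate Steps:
x = -291 (x = 3 - (185 + (1 + 108)) = 3 - (185 + 109) = 3 - 1*294 = 3 - 294 = -291)
(263 - 66)*(141 + x) = (263 - 66)*(141 - 291) = 197*(-150) = -29550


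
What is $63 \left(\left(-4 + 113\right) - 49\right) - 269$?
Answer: $3511$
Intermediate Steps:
$63 \left(\left(-4 + 113\right) - 49\right) - 269 = 63 \left(109 - 49\right) - 269 = 63 \cdot 60 - 269 = 3780 - 269 = 3511$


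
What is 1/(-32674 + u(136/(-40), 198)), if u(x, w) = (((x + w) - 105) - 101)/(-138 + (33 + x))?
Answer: -542/17709251 ≈ -3.0605e-5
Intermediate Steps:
u(x, w) = (-206 + w + x)/(-105 + x) (u(x, w) = (((w + x) - 105) - 101)/(-105 + x) = ((-105 + w + x) - 101)/(-105 + x) = (-206 + w + x)/(-105 + x))
1/(-32674 + u(136/(-40), 198)) = 1/(-32674 + (-206 + 198 + 136/(-40))/(-105 + 136/(-40))) = 1/(-32674 + (-206 + 198 + 136*(-1/40))/(-105 + 136*(-1/40))) = 1/(-32674 + (-206 + 198 - 17/5)/(-105 - 17/5)) = 1/(-32674 - 57/5/(-542/5)) = 1/(-32674 - 5/542*(-57/5)) = 1/(-32674 + 57/542) = 1/(-17709251/542) = -542/17709251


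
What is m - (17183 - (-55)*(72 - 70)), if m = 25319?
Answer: 8026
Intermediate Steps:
m - (17183 - (-55)*(72 - 70)) = 25319 - (17183 - (-55)*(72 - 70)) = 25319 - (17183 - (-55)*2) = 25319 - (17183 - 1*(-110)) = 25319 - (17183 + 110) = 25319 - 1*17293 = 25319 - 17293 = 8026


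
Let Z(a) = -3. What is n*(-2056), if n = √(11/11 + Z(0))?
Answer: -2056*I*√2 ≈ -2907.6*I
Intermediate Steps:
n = I*√2 (n = √(11/11 - 3) = √(11*(1/11) - 3) = √(1 - 3) = √(-2) = I*√2 ≈ 1.4142*I)
n*(-2056) = (I*√2)*(-2056) = -2056*I*√2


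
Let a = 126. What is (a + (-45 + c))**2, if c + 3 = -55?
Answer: 529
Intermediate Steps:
c = -58 (c = -3 - 55 = -58)
(a + (-45 + c))**2 = (126 + (-45 - 58))**2 = (126 - 103)**2 = 23**2 = 529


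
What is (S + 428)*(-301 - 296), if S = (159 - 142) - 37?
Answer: -243576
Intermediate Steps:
S = -20 (S = 17 - 37 = -20)
(S + 428)*(-301 - 296) = (-20 + 428)*(-301 - 296) = 408*(-597) = -243576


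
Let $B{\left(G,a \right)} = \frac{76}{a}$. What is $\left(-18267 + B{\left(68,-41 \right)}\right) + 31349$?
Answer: $\frac{536286}{41} \approx 13080.0$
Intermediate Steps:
$\left(-18267 + B{\left(68,-41 \right)}\right) + 31349 = \left(-18267 + \frac{76}{-41}\right) + 31349 = \left(-18267 + 76 \left(- \frac{1}{41}\right)\right) + 31349 = \left(-18267 - \frac{76}{41}\right) + 31349 = - \frac{749023}{41} + 31349 = \frac{536286}{41}$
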